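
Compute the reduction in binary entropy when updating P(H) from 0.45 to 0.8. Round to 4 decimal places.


H_before = -p*log2(p) - (1-p)*log2(1-p) for p=0.45: 0.9928
H_after for p=0.8: 0.7219
Reduction = 0.9928 - 0.7219 = 0.2708

0.2708


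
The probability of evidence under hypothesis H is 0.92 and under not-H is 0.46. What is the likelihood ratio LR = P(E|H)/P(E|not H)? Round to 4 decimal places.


LR = 0.92 / 0.46
= 2.0

2.0


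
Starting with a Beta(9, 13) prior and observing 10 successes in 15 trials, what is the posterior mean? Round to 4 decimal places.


Posterior parameters: alpha = 9 + 10 = 19
beta = 13 + 5 = 18
Posterior mean = alpha / (alpha + beta) = 19 / 37
= 0.5135

0.5135


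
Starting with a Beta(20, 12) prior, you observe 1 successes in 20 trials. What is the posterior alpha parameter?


For a Beta-Binomial conjugate model:
Posterior alpha = prior alpha + number of successes
= 20 + 1 = 21

21


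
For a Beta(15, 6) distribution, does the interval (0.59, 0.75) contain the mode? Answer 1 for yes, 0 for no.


Mode of Beta(a,b) = (a-1)/(a+b-2)
= (15-1)/(15+6-2) = 0.7368
Check: 0.59 <= 0.7368 <= 0.75?
Result: 1

1


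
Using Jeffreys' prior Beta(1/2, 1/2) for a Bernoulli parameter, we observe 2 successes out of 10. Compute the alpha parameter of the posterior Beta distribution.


Conjugate update: Beta(0.5 + k, 0.5 + n - k).
k = 2, n - k = 8
Posterior alpha = 0.5 + k = 0.5 + 2 = 2.5

2.5


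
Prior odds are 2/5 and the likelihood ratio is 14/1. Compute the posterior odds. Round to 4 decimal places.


Posterior odds = prior odds * likelihood ratio
= (2/5) * (14/1)
= 28 / 5
= 5.6

5.6


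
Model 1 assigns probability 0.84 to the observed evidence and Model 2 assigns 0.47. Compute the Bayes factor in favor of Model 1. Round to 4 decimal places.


BF = P(data|M1) / P(data|M2)
= 0.84 / 0.47 = 1.7872

1.7872


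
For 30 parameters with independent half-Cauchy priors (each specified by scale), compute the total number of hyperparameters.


A half-Cauchy prior has 1 hyperparameter per parameter.
Total = 30 * 1 = 30

30


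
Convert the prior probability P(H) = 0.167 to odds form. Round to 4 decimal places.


P(not H) = 1 - 0.167 = 0.833
Odds = 0.167 / 0.833 = 0.2005

0.2005


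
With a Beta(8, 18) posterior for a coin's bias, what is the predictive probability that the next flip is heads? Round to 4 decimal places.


The predictive probability equals the posterior mean.
P(next = heads) = alpha / (alpha + beta)
= 8 / 26 = 0.3077

0.3077


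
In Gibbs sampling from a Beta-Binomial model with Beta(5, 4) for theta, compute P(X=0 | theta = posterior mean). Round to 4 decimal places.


Posterior mean = alpha/(alpha+beta) = 5/9 = 0.5556
P(X=0|theta=mean) = 1 - theta = 0.4444

0.4444


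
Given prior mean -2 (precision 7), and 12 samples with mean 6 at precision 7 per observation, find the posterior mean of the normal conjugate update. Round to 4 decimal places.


The posterior mean is a precision-weighted average of prior and data.
Post. prec. = 7 + 84 = 91
Post. mean = (-14 + 504)/91 = 490/91 = 5.3846

5.3846


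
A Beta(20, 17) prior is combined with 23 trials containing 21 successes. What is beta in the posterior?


In conjugate updating:
beta_posterior = beta_prior + (n - k)
= 17 + (23 - 21)
= 17 + 2 = 19

19


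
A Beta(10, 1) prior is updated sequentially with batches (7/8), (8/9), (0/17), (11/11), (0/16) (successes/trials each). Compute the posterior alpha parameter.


Sequential conjugate updating is equivalent to a single batch update.
Total successes across all batches = 26
alpha_posterior = alpha_prior + total_successes = 10 + 26
= 36

36


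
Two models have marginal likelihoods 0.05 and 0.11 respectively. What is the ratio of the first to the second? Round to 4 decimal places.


Evidence ratio = 0.05 / 0.11
= 0.4545

0.4545


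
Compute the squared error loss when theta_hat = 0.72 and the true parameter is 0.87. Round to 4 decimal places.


L = (theta_hat - theta_true)^2
= (0.72 - 0.87)^2
= -0.15^2 = 0.0225

0.0225


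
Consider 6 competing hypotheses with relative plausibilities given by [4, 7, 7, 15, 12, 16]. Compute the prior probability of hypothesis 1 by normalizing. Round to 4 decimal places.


Sum of weights = 4 + 7 + 7 + 15 + 12 + 16 = 61
Normalized prior for H1 = 4 / 61
= 0.0656

0.0656


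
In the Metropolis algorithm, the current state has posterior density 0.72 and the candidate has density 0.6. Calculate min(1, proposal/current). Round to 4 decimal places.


Ratio = 0.6/0.72 = 0.8333
Acceptance probability = min(1, 0.8333)
= 0.8333

0.8333


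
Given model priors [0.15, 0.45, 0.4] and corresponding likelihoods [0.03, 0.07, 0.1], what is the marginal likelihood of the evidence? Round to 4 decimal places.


P(E) = sum_i P(M_i) P(E|M_i)
= 0.0045 + 0.0315 + 0.04
= 0.076

0.076


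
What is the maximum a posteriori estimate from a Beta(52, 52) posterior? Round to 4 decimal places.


The MAP estimate equals the mode of the distribution.
Mode of Beta(a,b) = (a-1)/(a+b-2)
= 51/102
= 0.5

0.5


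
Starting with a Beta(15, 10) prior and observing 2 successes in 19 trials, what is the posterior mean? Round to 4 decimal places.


Posterior parameters: alpha = 15 + 2 = 17
beta = 10 + 17 = 27
Posterior mean = alpha / (alpha + beta) = 17 / 44
= 0.3864

0.3864


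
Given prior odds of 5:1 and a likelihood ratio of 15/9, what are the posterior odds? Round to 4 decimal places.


Posterior odds = prior odds * LR
Prior odds = 5/1 = 5.0
LR = 15/9 = 1.6667
Posterior odds = 5.0 * 1.6667 = 8.3333

8.3333


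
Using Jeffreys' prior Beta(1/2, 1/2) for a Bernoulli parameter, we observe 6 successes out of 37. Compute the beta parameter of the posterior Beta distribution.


Conjugate update: Beta(0.5 + k, 0.5 + n - k).
k = 6, n - k = 31
Posterior beta = 0.5 + (n - k) = 0.5 + 31 = 31.5

31.5


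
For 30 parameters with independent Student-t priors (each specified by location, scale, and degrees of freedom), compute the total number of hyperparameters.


A Student-t prior has 3 hyperparameters per parameter.
Total = 30 * 3 = 90

90


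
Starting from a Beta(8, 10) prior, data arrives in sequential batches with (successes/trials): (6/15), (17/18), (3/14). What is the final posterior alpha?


In sequential Bayesian updating, we sum all successes.
Total successes = 26
Final alpha = 8 + 26 = 34

34


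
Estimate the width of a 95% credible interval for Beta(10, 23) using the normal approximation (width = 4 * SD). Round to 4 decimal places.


For Beta(a,b): Var = ab/((a+b)^2(a+b+1))
Var = 0.0062, SD = 0.0788
Approximate 95% CI width = 4 * 0.0788 = 0.3153

0.3153


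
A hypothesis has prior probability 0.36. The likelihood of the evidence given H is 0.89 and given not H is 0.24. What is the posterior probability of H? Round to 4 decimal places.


Using Bayes' theorem:
P(E) = 0.36 * 0.89 + 0.64 * 0.24
P(E) = 0.474
P(H|E) = (0.36 * 0.89) / 0.474 = 0.6759

0.6759


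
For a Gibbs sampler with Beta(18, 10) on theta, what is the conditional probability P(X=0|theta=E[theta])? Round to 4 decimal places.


E[theta] = 18/(18+10) = 0.6429
P(X=0|theta) = 1 - theta = 0.3571

0.3571


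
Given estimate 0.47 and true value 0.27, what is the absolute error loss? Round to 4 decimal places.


Absolute error = |estimate - true|
= |0.2| = 0.2

0.2


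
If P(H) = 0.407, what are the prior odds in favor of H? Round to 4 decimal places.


Prior odds = P(H) / (1 - P(H))
= 0.407 / 0.593
= 0.6863

0.6863


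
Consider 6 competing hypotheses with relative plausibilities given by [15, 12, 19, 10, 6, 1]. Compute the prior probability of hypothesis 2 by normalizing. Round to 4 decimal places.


Sum of weights = 15 + 12 + 19 + 10 + 6 + 1 = 63
Normalized prior for H2 = 12 / 63
= 0.1905

0.1905


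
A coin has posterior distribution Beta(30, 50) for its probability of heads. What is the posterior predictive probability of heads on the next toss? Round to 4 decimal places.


Posterior predictive = E[theta] = alpha/(alpha+beta)
= 30/80
= 0.375

0.375


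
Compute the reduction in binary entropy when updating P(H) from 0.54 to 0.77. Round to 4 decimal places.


H_before = -p*log2(p) - (1-p)*log2(1-p) for p=0.54: 0.9954
H_after for p=0.77: 0.778
Reduction = 0.9954 - 0.778 = 0.2174

0.2174


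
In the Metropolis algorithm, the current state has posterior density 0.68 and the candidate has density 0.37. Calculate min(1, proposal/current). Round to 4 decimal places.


Ratio = 0.37/0.68 = 0.5441
Acceptance probability = min(1, 0.5441)
= 0.5441

0.5441


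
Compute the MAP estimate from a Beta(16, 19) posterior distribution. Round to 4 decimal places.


MAP = mode of Beta distribution
= (alpha - 1)/(alpha + beta - 2)
= (16-1)/(16+19-2)
= 15/33 = 0.4545

0.4545


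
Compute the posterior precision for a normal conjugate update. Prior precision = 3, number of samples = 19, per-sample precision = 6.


tau_post = tau_0 + n * tau
= 3 + 19 * 6 = 117

117


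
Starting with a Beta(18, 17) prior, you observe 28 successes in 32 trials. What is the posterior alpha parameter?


For a Beta-Binomial conjugate model:
Posterior alpha = prior alpha + number of successes
= 18 + 28 = 46

46


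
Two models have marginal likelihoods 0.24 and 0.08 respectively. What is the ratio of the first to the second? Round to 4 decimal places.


Evidence ratio = 0.24 / 0.08
= 3.0

3.0


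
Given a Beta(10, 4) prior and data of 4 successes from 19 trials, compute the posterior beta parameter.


Number of failures = 19 - 4 = 15
Posterior beta = 4 + 15 = 19

19


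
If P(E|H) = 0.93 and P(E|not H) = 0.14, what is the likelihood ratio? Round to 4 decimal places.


Likelihood ratio = P(E|H) / P(E|not H)
= 0.93 / 0.14
= 6.6429

6.6429


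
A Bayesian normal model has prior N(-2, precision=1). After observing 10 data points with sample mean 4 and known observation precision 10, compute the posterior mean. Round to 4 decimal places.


Posterior mean = (prior_precision * prior_mean + n * data_precision * data_mean) / (prior_precision + n * data_precision)
Numerator = 1*-2 + 10*10*4 = 398
Denominator = 1 + 10*10 = 101
Posterior mean = 3.9406

3.9406


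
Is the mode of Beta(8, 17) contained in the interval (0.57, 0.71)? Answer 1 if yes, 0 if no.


Mode = (a-1)/(a+b-2) = 7/23 = 0.3043
Interval: (0.57, 0.71)
Contains mode? 0

0


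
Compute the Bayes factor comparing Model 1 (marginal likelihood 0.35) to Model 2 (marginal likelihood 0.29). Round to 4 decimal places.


BF12 = marginal likelihood of M1 / marginal likelihood of M2
= 0.35/0.29
= 1.2069

1.2069


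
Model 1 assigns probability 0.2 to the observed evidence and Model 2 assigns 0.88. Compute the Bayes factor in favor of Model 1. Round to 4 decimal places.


BF = P(data|M1) / P(data|M2)
= 0.2 / 0.88 = 0.2273

0.2273


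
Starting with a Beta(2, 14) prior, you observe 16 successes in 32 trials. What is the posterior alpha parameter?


For a Beta-Binomial conjugate model:
Posterior alpha = prior alpha + number of successes
= 2 + 16 = 18

18


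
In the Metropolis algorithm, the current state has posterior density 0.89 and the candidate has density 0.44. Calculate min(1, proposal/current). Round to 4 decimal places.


Ratio = 0.44/0.89 = 0.4944
Acceptance probability = min(1, 0.4944)
= 0.4944

0.4944


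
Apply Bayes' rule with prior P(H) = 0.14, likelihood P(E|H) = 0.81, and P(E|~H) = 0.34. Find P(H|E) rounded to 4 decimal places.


Step 1: Compute marginal P(E) = P(E|H)P(H) + P(E|~H)P(~H)
= 0.81*0.14 + 0.34*0.86 = 0.4058
Step 2: P(H|E) = P(E|H)P(H)/P(E) = 0.1134/0.4058
= 0.2794

0.2794


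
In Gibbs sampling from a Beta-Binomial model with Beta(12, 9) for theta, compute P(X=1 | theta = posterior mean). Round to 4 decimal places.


Posterior mean = alpha/(alpha+beta) = 12/21 = 0.5714
P(X=1|theta=mean) = theta = 0.5714

0.5714


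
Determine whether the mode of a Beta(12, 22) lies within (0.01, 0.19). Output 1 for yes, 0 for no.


First find the mode: (a-1)/(a+b-2) = 0.3438
Is 0.3438 in (0.01, 0.19)? 0

0


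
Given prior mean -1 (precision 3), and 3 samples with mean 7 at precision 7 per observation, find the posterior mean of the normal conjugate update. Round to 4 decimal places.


The posterior mean is a precision-weighted average of prior and data.
Post. prec. = 3 + 21 = 24
Post. mean = (-3 + 147)/24 = 144/24 = 6.0

6.0


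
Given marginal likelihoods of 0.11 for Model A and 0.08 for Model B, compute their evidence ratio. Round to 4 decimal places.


Ratio = ML(A) / ML(B) = 0.11/0.08
= 1.375

1.375


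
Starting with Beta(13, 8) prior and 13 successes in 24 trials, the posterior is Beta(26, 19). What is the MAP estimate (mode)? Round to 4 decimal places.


The mode of Beta(a, b) when a > 1 and b > 1 is (a-1)/(a+b-2)
= (26 - 1) / (26 + 19 - 2)
= 25 / 43
= 0.5814

0.5814


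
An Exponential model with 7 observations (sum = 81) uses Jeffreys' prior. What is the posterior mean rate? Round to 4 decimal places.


Posterior Gamma(7, 81)
E[lambda] = 7/81 = 0.0864

0.0864


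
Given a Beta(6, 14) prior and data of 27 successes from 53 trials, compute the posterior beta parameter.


Number of failures = 53 - 27 = 26
Posterior beta = 14 + 26 = 40

40


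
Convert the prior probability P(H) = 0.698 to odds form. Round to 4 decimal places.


P(not H) = 1 - 0.698 = 0.302
Odds = 0.698 / 0.302 = 2.3113

2.3113


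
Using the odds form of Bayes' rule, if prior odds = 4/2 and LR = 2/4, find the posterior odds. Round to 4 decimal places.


Bayes' rule in odds form: posterior odds = prior odds * LR
= (4 * 2) / (2 * 4)
= 8/8 = 1.0

1.0


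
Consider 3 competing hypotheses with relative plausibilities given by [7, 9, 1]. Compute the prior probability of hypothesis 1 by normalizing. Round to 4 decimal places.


Sum of weights = 7 + 9 + 1 = 17
Normalized prior for H1 = 7 / 17
= 0.4118

0.4118


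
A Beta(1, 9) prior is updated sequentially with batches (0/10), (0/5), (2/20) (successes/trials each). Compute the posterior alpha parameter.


Sequential conjugate updating is equivalent to a single batch update.
Total successes across all batches = 2
alpha_posterior = alpha_prior + total_successes = 1 + 2
= 3

3


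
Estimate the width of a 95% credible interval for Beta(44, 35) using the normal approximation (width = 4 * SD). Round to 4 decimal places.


For Beta(a,b): Var = ab/((a+b)^2(a+b+1))
Var = 0.0031, SD = 0.0555
Approximate 95% CI width = 4 * 0.0555 = 0.2222

0.2222


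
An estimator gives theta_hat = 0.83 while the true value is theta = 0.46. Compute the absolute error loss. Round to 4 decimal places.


The absolute error loss is |theta_hat - theta|
= |0.83 - 0.46|
= 0.37

0.37


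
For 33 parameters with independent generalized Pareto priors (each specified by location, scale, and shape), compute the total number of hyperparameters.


A generalized Pareto prior has 3 hyperparameters per parameter.
Total = 33 * 3 = 99

99


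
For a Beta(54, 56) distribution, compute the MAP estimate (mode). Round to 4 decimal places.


MAP = mode = (a-1)/(a+b-2)
= (54-1)/(54+56-2)
= 53/108 = 0.4907

0.4907


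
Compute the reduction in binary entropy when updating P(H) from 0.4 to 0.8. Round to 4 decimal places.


H_before = -p*log2(p) - (1-p)*log2(1-p) for p=0.4: 0.971
H_after for p=0.8: 0.7219
Reduction = 0.971 - 0.7219 = 0.249

0.249


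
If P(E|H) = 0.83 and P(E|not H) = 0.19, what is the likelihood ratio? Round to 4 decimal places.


Likelihood ratio = P(E|H) / P(E|not H)
= 0.83 / 0.19
= 4.3684

4.3684


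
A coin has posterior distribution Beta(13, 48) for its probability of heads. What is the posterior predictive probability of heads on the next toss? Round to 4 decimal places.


Posterior predictive = E[theta] = alpha/(alpha+beta)
= 13/61
= 0.2131

0.2131


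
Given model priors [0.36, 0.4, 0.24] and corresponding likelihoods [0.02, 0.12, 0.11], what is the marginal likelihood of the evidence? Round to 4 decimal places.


P(E) = sum_i P(M_i) P(E|M_i)
= 0.0072 + 0.048 + 0.0264
= 0.0816

0.0816


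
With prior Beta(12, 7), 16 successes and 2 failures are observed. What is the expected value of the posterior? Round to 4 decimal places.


Posterior = Beta(28, 9)
E[theta] = alpha/(alpha+beta)
= 28/37 = 0.7568

0.7568


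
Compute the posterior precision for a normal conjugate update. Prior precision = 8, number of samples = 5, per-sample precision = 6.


tau_post = tau_0 + n * tau
= 8 + 5 * 6 = 38

38


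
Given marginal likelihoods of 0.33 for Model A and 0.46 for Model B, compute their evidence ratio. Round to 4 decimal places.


Ratio = ML(A) / ML(B) = 0.33/0.46
= 0.7174

0.7174


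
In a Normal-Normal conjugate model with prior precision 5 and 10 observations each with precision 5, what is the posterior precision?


Posterior precision = prior precision + n * observation precision
= 5 + 10 * 5
= 5 + 50 = 55

55


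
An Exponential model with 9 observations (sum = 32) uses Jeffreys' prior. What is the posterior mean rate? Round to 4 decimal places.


Posterior Gamma(9, 32)
E[lambda] = 9/32 = 0.2812

0.2812


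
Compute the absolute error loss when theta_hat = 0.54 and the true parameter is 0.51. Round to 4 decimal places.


L = |theta_hat - theta_true|
= |0.54 - 0.51| = 0.03

0.03


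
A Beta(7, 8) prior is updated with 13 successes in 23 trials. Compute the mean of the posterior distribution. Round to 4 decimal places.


After update: Beta(20, 18)
Mean = 20 / (20 + 18) = 20 / 38
= 0.5263

0.5263


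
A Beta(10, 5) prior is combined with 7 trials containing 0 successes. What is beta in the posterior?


In conjugate updating:
beta_posterior = beta_prior + (n - k)
= 5 + (7 - 0)
= 5 + 7 = 12

12


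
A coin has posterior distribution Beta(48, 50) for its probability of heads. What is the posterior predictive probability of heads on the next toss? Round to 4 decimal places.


Posterior predictive = E[theta] = alpha/(alpha+beta)
= 48/98
= 0.4898

0.4898


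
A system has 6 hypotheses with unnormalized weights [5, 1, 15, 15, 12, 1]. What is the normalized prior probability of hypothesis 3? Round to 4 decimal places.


The normalized prior is the weight divided by the total.
Total weight = 49
P(H3) = 15 / 49 = 0.3061

0.3061


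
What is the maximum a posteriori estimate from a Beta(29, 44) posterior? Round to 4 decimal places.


The MAP estimate equals the mode of the distribution.
Mode of Beta(a,b) = (a-1)/(a+b-2)
= 28/71
= 0.3944

0.3944


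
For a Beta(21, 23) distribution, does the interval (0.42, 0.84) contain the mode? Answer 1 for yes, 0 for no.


Mode of Beta(a,b) = (a-1)/(a+b-2)
= (21-1)/(21+23-2) = 0.4762
Check: 0.42 <= 0.4762 <= 0.84?
Result: 1

1


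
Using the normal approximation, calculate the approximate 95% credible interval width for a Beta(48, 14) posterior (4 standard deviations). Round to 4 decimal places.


Var(Beta) = 48*14/(62^2 * 63) = 0.0028
SD = 0.0527
Width ~ 4*SD = 0.2107

0.2107


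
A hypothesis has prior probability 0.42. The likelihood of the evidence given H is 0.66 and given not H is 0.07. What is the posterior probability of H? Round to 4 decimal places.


Using Bayes' theorem:
P(E) = 0.42 * 0.66 + 0.58 * 0.07
P(E) = 0.3178
P(H|E) = (0.42 * 0.66) / 0.3178 = 0.8722

0.8722


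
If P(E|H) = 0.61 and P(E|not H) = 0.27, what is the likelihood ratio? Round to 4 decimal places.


Likelihood ratio = P(E|H) / P(E|not H)
= 0.61 / 0.27
= 2.2593

2.2593


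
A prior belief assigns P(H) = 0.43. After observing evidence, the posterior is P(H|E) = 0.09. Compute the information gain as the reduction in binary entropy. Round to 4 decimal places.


H(prior) = -0.43*log2(0.43) - 0.57*log2(0.57)
= 0.9858
H(post) = -0.09*log2(0.09) - 0.91*log2(0.91)
= 0.4365
IG = 0.9858 - 0.4365 = 0.5493

0.5493


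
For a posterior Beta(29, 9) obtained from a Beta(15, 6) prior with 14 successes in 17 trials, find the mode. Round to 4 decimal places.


Mode = (alpha - 1) / (alpha + beta - 2)
= 28 / 36
= 0.7778

0.7778


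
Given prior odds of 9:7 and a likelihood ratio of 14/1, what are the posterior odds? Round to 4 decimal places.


Posterior odds = prior odds * LR
Prior odds = 9/7 = 1.2857
LR = 14/1 = 14.0
Posterior odds = 1.2857 * 14.0 = 18.0

18.0


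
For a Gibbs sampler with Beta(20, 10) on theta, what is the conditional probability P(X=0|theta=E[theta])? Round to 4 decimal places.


E[theta] = 20/(20+10) = 0.6667
P(X=0|theta) = 1 - theta = 0.3333

0.3333


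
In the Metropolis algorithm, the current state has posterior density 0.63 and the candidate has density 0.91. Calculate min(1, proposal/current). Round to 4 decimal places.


Ratio = 0.91/0.63 = 1.4444
Acceptance probability = min(1, 1.4444)
= 1.0

1.0


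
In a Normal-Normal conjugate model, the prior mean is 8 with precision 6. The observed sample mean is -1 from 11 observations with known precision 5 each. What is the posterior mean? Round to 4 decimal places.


Posterior precision = tau0 + n*tau = 6 + 11*5 = 61
Posterior mean = (tau0*mu0 + n*tau*xbar) / posterior_precision
= (6*8 + 11*5*-1) / 61
= -7 / 61 = -0.1148

-0.1148


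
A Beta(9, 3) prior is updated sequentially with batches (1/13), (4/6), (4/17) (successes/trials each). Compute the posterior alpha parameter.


Sequential conjugate updating is equivalent to a single batch update.
Total successes across all batches = 9
alpha_posterior = alpha_prior + total_successes = 9 + 9
= 18

18


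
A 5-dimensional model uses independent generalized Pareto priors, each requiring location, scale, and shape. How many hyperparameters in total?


Per parameter: 3 (location, scale, and shape).
Total = 5 * 3 = 15

15


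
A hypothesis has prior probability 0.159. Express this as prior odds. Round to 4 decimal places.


Odds = P(H) / P(not H) = 0.159 / 0.841
= 0.1891

0.1891


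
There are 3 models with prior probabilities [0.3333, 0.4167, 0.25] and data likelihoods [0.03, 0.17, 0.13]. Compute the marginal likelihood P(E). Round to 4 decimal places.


P(E) = sum over models of P(M_i) * P(E|M_i)
= 0.3333*0.03 + 0.4167*0.17 + 0.25*0.13
= 0.1133

0.1133


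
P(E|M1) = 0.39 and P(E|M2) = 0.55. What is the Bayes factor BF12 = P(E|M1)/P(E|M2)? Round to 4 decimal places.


Bayes factor BF12 = P(E|M1) / P(E|M2)
= 0.39 / 0.55
= 0.7091

0.7091


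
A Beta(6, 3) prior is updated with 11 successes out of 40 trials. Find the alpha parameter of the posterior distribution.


In the Beta-Binomial conjugate update:
alpha_post = alpha_prior + successes
= 6 + 11
= 17

17


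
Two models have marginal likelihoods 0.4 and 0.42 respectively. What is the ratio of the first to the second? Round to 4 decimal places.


Evidence ratio = 0.4 / 0.42
= 0.9524

0.9524


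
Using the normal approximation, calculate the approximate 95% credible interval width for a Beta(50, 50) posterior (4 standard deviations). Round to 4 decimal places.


Var(Beta) = 50*50/(100^2 * 101) = 0.0025
SD = 0.0498
Width ~ 4*SD = 0.199

0.199


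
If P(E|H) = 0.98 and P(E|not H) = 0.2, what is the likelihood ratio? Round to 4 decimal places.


Likelihood ratio = P(E|H) / P(E|not H)
= 0.98 / 0.2
= 4.9

4.9


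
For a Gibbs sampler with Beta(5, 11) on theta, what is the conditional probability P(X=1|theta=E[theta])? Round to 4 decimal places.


E[theta] = 5/(5+11) = 0.3125
P(X=1|theta) = theta = 0.3125

0.3125


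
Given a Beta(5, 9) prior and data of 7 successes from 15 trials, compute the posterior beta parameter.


Number of failures = 15 - 7 = 8
Posterior beta = 9 + 8 = 17

17


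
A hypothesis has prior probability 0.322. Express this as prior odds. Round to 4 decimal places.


Odds = P(H) / P(not H) = 0.322 / 0.678
= 0.4749

0.4749


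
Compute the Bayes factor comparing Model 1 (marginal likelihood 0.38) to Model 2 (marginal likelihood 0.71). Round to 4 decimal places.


BF12 = marginal likelihood of M1 / marginal likelihood of M2
= 0.38/0.71
= 0.5352

0.5352


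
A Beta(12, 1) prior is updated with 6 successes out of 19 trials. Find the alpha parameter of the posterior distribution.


In the Beta-Binomial conjugate update:
alpha_post = alpha_prior + successes
= 12 + 6
= 18

18


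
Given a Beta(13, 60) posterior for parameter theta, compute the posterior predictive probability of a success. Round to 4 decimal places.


For a Beta-Bernoulli model, the predictive probability is the mean:
P(success) = 13/(13+60) = 13/73 = 0.1781

0.1781


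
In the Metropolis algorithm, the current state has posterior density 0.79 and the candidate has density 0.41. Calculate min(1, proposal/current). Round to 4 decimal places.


Ratio = 0.41/0.79 = 0.519
Acceptance probability = min(1, 0.519)
= 0.519

0.519


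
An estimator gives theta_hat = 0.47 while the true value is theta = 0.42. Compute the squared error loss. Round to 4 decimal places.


The squared error loss is (theta_hat - theta)^2
= (0.47 - 0.42)^2
= (0.05)^2 = 0.0025

0.0025


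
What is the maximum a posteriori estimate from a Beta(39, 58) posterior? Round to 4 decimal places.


The MAP estimate equals the mode of the distribution.
Mode of Beta(a,b) = (a-1)/(a+b-2)
= 38/95
= 0.4

0.4


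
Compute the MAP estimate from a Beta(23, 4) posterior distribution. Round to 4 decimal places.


MAP = mode of Beta distribution
= (alpha - 1)/(alpha + beta - 2)
= (23-1)/(23+4-2)
= 22/25 = 0.88

0.88


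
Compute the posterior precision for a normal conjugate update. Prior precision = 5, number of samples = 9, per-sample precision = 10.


tau_post = tau_0 + n * tau
= 5 + 9 * 10 = 95

95


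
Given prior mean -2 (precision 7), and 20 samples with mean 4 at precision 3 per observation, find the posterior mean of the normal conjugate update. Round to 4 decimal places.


The posterior mean is a precision-weighted average of prior and data.
Post. prec. = 7 + 60 = 67
Post. mean = (-14 + 240)/67 = 226/67 = 3.3731

3.3731


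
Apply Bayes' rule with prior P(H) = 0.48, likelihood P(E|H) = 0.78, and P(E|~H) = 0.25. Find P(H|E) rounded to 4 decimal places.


Step 1: Compute marginal P(E) = P(E|H)P(H) + P(E|~H)P(~H)
= 0.78*0.48 + 0.25*0.52 = 0.5044
Step 2: P(H|E) = P(E|H)P(H)/P(E) = 0.3744/0.5044
= 0.7423

0.7423


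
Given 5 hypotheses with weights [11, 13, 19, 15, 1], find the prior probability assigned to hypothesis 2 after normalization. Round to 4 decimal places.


To normalize, divide each weight by the sum of all weights.
Sum = 59
Prior(H2) = 13/59 = 0.2203

0.2203


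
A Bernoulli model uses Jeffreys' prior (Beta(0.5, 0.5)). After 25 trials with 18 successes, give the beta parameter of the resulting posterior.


Posterior = Beta(prior_alpha + successes, prior_beta + failures)
= Beta(0.5 + 18, 0.5 + 7)
Posterior beta = 0.5 + (n - k) = 0.5 + 7 = 7.5

7.5


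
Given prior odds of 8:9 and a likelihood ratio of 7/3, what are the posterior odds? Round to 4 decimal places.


Posterior odds = prior odds * LR
Prior odds = 8/9 = 0.8889
LR = 7/3 = 2.3333
Posterior odds = 0.8889 * 2.3333 = 2.0741

2.0741


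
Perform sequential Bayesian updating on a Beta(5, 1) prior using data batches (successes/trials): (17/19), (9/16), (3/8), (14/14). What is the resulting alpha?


Accumulate successes: 43
Posterior alpha = prior alpha + sum of successes
= 5 + 43 = 48

48


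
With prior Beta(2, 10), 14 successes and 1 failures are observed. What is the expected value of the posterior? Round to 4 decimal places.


Posterior = Beta(16, 11)
E[theta] = alpha/(alpha+beta)
= 16/27 = 0.5926

0.5926


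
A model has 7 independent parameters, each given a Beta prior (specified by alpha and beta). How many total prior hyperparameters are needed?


Each Beta prior needs 2 hyperparameters (alpha and beta).
Total = 2 * 7 = 14

14


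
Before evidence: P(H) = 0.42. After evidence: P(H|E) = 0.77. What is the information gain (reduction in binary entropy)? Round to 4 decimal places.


Prior entropy = 0.9815
Posterior entropy = 0.778
Information gain = 0.9815 - 0.778 = 0.2034

0.2034


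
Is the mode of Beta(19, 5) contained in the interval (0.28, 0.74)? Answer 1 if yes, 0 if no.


Mode = (a-1)/(a+b-2) = 18/22 = 0.8182
Interval: (0.28, 0.74)
Contains mode? 0

0


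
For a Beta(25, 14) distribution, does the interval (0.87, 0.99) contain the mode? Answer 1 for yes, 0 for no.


Mode of Beta(a,b) = (a-1)/(a+b-2)
= (25-1)/(25+14-2) = 0.6486
Check: 0.87 <= 0.6486 <= 0.99?
Result: 0

0


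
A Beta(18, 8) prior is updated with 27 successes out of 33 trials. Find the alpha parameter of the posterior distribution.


In the Beta-Binomial conjugate update:
alpha_post = alpha_prior + successes
= 18 + 27
= 45

45


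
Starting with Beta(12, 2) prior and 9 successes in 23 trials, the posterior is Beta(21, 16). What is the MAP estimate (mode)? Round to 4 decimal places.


The mode of Beta(a, b) when a > 1 and b > 1 is (a-1)/(a+b-2)
= (21 - 1) / (21 + 16 - 2)
= 20 / 35
= 0.5714

0.5714


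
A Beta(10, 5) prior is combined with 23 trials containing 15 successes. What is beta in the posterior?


In conjugate updating:
beta_posterior = beta_prior + (n - k)
= 5 + (23 - 15)
= 5 + 8 = 13

13


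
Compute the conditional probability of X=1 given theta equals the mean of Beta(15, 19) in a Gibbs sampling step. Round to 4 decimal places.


Mean of Beta(15, 19) = 0.4412
P(X=1 | theta=0.4412) = 0.4412

0.4412


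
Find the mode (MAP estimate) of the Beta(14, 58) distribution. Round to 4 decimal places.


For Beta(a,b) with a,b > 1:
Mode = (a-1)/(a+b-2) = (14-1)/(72-2)
= 13/70 = 0.1857

0.1857


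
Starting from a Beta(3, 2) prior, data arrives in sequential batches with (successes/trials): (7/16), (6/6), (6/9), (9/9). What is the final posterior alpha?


In sequential Bayesian updating, we sum all successes.
Total successes = 28
Final alpha = 3 + 28 = 31

31


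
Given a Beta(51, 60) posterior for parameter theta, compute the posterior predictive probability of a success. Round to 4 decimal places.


For a Beta-Bernoulli model, the predictive probability is the mean:
P(success) = 51/(51+60) = 51/111 = 0.4595

0.4595


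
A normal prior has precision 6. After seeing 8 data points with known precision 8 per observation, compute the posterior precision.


In the conjugate normal model, precisions add:
tau_posterior = tau_prior + n * tau_data
= 6 + 8*8 = 70

70


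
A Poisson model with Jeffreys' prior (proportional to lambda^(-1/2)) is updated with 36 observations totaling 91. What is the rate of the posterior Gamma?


Posterior = Gamma(0.5 + S, n)
= Gamma(0.5 + 91, 36)
Posterior rate = 0 + n = 36

36.0


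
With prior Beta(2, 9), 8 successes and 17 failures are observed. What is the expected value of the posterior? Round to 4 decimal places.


Posterior = Beta(10, 26)
E[theta] = alpha/(alpha+beta)
= 10/36 = 0.2778

0.2778


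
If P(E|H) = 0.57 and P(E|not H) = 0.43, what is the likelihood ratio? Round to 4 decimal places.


Likelihood ratio = P(E|H) / P(E|not H)
= 0.57 / 0.43
= 1.3256

1.3256


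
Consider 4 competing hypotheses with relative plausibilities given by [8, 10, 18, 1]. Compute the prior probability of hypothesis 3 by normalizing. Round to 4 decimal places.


Sum of weights = 8 + 10 + 18 + 1 = 37
Normalized prior for H3 = 18 / 37
= 0.4865

0.4865


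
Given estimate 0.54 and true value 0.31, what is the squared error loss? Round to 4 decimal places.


Squared error = (estimate - true)^2
Difference = 0.23
Loss = 0.23^2 = 0.0529

0.0529


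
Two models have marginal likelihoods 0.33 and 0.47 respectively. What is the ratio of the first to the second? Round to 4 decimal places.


Evidence ratio = 0.33 / 0.47
= 0.7021

0.7021


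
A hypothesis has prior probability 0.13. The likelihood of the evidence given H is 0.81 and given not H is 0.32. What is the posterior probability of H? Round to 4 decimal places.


Using Bayes' theorem:
P(E) = 0.13 * 0.81 + 0.87 * 0.32
P(E) = 0.3837
P(H|E) = (0.13 * 0.81) / 0.3837 = 0.2744

0.2744


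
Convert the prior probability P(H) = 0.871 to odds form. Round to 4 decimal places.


P(not H) = 1 - 0.871 = 0.129
Odds = 0.871 / 0.129 = 6.7519

6.7519


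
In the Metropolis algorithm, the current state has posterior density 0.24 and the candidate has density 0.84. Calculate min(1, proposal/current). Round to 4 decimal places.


Ratio = 0.84/0.24 = 3.5
Acceptance probability = min(1, 3.5)
= 1.0

1.0


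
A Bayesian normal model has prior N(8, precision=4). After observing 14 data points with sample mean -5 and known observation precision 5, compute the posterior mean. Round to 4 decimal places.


Posterior mean = (prior_precision * prior_mean + n * data_precision * data_mean) / (prior_precision + n * data_precision)
Numerator = 4*8 + 14*5*-5 = -318
Denominator = 4 + 14*5 = 74
Posterior mean = -4.2973

-4.2973


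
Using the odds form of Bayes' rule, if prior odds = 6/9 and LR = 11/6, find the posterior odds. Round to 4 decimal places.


Bayes' rule in odds form: posterior odds = prior odds * LR
= (6 * 11) / (9 * 6)
= 66/54 = 1.2222

1.2222


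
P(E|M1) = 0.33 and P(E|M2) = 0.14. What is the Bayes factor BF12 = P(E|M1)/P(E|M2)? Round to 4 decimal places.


Bayes factor BF12 = P(E|M1) / P(E|M2)
= 0.33 / 0.14
= 2.3571

2.3571


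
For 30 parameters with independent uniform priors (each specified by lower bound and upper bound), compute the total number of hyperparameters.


A uniform prior has 2 hyperparameters per parameter.
Total = 30 * 2 = 60

60


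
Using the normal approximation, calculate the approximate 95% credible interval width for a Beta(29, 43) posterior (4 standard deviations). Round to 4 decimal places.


Var(Beta) = 29*43/(72^2 * 73) = 0.0033
SD = 0.0574
Width ~ 4*SD = 0.2296

0.2296


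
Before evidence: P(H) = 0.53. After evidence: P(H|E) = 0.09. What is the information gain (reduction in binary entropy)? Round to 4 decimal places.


Prior entropy = 0.9974
Posterior entropy = 0.4365
Information gain = 0.9974 - 0.4365 = 0.5609

0.5609


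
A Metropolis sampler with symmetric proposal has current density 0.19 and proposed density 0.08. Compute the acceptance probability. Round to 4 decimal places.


For symmetric proposals, acceptance = min(1, pi(x*)/pi(x))
= min(1, 0.08/0.19)
= min(1, 0.4211) = 0.4211

0.4211


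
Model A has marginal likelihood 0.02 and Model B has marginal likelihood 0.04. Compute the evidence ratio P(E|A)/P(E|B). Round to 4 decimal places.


Evidence ratio = P(E|A) / P(E|B)
= 0.02 / 0.04
= 0.5

0.5


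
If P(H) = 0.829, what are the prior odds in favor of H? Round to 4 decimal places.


Prior odds = P(H) / (1 - P(H))
= 0.829 / 0.171
= 4.848

4.848


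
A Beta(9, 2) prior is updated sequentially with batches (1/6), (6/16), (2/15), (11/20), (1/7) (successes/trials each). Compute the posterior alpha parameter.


Sequential conjugate updating is equivalent to a single batch update.
Total successes across all batches = 21
alpha_posterior = alpha_prior + total_successes = 9 + 21
= 30

30


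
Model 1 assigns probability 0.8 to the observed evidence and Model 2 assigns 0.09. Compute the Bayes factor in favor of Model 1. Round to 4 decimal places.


BF = P(data|M1) / P(data|M2)
= 0.8 / 0.09 = 8.8889

8.8889


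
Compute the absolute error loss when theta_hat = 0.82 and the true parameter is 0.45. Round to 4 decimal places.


L = |theta_hat - theta_true|
= |0.82 - 0.45| = 0.37

0.37


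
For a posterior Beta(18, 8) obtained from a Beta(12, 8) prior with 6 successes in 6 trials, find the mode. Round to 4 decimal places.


Mode = (alpha - 1) / (alpha + beta - 2)
= 17 / 24
= 0.7083

0.7083


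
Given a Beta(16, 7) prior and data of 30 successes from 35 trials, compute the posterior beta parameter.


Number of failures = 35 - 30 = 5
Posterior beta = 7 + 5 = 12

12


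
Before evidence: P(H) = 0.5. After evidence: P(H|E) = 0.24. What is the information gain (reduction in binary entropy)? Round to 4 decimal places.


Prior entropy = 1.0
Posterior entropy = 0.795
Information gain = 1.0 - 0.795 = 0.205

0.205


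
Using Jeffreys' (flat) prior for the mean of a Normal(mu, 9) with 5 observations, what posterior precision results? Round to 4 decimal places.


Flat prior means prior precision is 0.
Posterior precision = n / sigma^2 = 5/9 = 0.5556

0.5556


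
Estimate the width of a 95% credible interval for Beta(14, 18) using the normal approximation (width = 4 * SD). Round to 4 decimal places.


For Beta(a,b): Var = ab/((a+b)^2(a+b+1))
Var = 0.0075, SD = 0.0864
Approximate 95% CI width = 4 * 0.0864 = 0.3454

0.3454


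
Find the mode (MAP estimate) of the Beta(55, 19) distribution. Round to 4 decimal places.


For Beta(a,b) with a,b > 1:
Mode = (a-1)/(a+b-2) = (55-1)/(74-2)
= 54/72 = 0.75

0.75


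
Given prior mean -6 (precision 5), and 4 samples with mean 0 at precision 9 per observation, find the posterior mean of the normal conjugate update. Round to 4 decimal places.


The posterior mean is a precision-weighted average of prior and data.
Post. prec. = 5 + 36 = 41
Post. mean = (-30 + 0)/41 = -30/41 = -0.7317

-0.7317


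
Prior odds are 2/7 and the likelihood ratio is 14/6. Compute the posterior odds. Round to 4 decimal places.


Posterior odds = prior odds * likelihood ratio
= (2/7) * (14/6)
= 28 / 42
= 0.6667

0.6667


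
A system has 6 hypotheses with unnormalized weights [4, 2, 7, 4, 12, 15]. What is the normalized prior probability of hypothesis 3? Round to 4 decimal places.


The normalized prior is the weight divided by the total.
Total weight = 44
P(H3) = 7 / 44 = 0.1591

0.1591


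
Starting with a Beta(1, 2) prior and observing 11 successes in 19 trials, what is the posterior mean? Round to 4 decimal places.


Posterior parameters: alpha = 1 + 11 = 12
beta = 2 + 8 = 10
Posterior mean = alpha / (alpha + beta) = 12 / 22
= 0.5455

0.5455


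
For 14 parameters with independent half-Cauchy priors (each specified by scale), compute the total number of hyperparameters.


A half-Cauchy prior has 1 hyperparameter per parameter.
Total = 14 * 1 = 14

14


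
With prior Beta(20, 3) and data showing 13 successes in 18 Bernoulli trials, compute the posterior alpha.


Conjugate update: alpha_posterior = alpha_prior + k
= 20 + 13 = 33

33


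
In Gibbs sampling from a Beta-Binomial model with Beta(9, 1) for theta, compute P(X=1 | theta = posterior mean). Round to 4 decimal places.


Posterior mean = alpha/(alpha+beta) = 9/10 = 0.9
P(X=1|theta=mean) = theta = 0.9

0.9


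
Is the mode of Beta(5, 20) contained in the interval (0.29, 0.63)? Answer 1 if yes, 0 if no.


Mode = (a-1)/(a+b-2) = 4/23 = 0.1739
Interval: (0.29, 0.63)
Contains mode? 0

0


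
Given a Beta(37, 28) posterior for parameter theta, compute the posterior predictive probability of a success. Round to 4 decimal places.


For a Beta-Bernoulli model, the predictive probability is the mean:
P(success) = 37/(37+28) = 37/65 = 0.5692

0.5692


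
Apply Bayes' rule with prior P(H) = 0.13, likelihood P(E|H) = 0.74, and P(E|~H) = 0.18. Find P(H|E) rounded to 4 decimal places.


Step 1: Compute marginal P(E) = P(E|H)P(H) + P(E|~H)P(~H)
= 0.74*0.13 + 0.18*0.87 = 0.2528
Step 2: P(H|E) = P(E|H)P(H)/P(E) = 0.0962/0.2528
= 0.3805

0.3805


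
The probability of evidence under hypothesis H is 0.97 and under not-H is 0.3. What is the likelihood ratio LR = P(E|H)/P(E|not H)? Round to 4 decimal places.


LR = 0.97 / 0.3
= 3.2333

3.2333
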